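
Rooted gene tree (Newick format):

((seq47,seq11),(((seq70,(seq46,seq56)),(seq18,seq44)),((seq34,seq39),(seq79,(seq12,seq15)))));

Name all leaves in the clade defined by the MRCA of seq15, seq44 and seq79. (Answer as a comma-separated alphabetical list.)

seq12, seq15, seq18, seq34, seq39, seq44, seq46, seq56, seq70, seq79

Tracing seq15: it sits inside (seq12,seq15).
Tracing seq44: it sits inside (seq18,seq44).
Tracing seq79: it sits inside (seq79,(seq12,seq15)).
The smallest clade enclosing all 3 is (((seq70,(seq46,seq56)),(seq18,seq44)),((seq34,seq39),(seq79,(seq12,seq15)))); the answer is its 10 terminal taxa in alphabetical order.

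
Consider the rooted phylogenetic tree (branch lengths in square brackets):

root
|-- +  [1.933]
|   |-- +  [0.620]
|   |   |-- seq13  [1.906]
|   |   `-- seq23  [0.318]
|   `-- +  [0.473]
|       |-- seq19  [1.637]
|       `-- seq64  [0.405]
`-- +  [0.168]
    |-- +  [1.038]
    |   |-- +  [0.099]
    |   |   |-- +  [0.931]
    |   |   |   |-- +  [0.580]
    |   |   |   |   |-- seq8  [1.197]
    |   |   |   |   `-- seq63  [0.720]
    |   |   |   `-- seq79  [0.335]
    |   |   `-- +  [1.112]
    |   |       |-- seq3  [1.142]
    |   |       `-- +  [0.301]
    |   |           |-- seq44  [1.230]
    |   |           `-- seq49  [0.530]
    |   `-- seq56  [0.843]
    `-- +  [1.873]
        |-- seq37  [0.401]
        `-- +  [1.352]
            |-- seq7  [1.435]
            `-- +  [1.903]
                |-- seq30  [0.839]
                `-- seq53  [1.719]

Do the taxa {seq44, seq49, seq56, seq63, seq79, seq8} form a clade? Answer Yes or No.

The MRCA of the listed taxa subtends ((((seq8,seq63),seq79),(seq3,(seq44,seq49))),seq56).
That clade also contains seq3, which is not in the proposed group, so the group is not monophyletic.

No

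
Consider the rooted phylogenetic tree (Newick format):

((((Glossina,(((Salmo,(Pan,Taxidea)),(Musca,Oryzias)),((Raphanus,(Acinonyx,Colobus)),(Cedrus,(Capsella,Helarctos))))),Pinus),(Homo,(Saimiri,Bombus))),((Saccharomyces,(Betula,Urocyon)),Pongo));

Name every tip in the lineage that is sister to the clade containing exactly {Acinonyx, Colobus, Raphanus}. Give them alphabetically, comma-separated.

The clade containing exactly {Acinonyx, Colobus, Raphanus} attaches to the tree at the node subtending ((Raphanus,(Acinonyx,Colobus)),(Cedrus,(Capsella,Helarctos))).
The other lineage descending from that same node — the sister group — is (Cedrus,(Capsella,Helarctos)); its 3 tips in alphabetical order are the answer.

Capsella, Cedrus, Helarctos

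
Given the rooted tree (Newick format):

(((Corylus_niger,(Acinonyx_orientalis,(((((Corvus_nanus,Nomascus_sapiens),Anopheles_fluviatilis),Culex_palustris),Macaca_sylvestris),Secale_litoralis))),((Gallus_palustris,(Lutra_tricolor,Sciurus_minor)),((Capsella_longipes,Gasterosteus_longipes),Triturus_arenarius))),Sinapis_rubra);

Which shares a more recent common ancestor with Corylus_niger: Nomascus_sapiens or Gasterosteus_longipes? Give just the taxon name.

The MRCA of Corylus_niger and Nomascus_sapiens subtends (Corylus_niger,(Acinonyx_orientalis,(((((Corvus_nanus,Nomascus_sapiens),Anopheles_fluviatilis),Culex_palustris),Macaca_sylvestris),Secale_litoralis))) (8 taxa).
The MRCA of Corylus_niger and Gasterosteus_longipes subtends ((Corylus_niger,(Acinonyx_orientalis,(((((Corvus_nanus,Nomascus_sapiens),Anopheles_fluviatilis),Culex_palustris),Macaca_sylvestris),Secale_litoralis))),((Gallus_palustris,(Lutra_tricolor,Sciurus_minor)),((Capsella_longipes,Gasterosteus_longipes),Triturus_arenarius))) (14 taxa).
The first is nested inside the second, so Corylus_niger shares a more recent common ancestor with Nomascus_sapiens.

Nomascus_sapiens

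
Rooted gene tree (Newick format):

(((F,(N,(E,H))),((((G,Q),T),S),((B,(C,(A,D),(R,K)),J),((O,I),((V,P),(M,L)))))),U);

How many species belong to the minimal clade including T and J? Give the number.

17

The MRCA of T and J is the node subtending ((((G,Q),T),S),((B,(C,(A,D),(R,K)),J),((O,I),((V,P),(M,L))))).
That clade contains 17 terminal taxa: A, B, C, D, G, I, J, K, L, M, O, P, Q, R, S, T, V.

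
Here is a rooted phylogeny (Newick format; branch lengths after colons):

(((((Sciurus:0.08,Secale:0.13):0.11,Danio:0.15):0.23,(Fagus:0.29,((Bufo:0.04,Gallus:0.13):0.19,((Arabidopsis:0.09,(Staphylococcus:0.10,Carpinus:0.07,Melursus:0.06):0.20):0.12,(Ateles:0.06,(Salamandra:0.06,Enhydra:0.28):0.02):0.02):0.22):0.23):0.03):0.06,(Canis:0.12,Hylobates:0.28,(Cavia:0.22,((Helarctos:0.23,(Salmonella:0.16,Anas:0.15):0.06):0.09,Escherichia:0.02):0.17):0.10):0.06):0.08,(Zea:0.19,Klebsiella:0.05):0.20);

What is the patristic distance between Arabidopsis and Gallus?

0.75

The path runs Arabidopsis → … → MRCA → … → Gallus; the MRCA is the node subtending ((Bufo,Gallus),((Arabidopsis,(Staphylococcus,Carpinus,Melursus)),(Ateles,(Salamandra,Enhydra)))).
Branch lengths along that path: 0.09 + 0.12 + 0.22 + 0.19 + 0.13 = 0.75.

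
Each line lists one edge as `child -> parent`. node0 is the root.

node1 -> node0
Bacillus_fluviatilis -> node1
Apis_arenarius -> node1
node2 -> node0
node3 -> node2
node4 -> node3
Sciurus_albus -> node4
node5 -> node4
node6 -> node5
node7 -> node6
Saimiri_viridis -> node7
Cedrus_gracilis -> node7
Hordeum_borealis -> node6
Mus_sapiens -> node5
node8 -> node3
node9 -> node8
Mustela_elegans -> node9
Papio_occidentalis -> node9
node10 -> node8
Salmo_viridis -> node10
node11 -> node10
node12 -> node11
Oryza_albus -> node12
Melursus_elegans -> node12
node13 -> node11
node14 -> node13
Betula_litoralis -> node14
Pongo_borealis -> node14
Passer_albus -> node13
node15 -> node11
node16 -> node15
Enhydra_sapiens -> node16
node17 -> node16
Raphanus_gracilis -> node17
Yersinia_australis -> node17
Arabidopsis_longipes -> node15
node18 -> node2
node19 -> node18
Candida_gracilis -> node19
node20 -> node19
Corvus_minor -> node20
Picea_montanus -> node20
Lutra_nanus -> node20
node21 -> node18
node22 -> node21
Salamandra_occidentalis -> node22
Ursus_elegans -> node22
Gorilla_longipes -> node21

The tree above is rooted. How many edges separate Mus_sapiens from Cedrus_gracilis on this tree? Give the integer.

4

The MRCA of Mus_sapiens and Cedrus_gracilis is the node subtending (((Saimiri_viridis,Cedrus_gracilis),Hordeum_borealis),Mus_sapiens).
From Mus_sapiens up to that node: 1 branch. From Cedrus_gracilis up to the same node: 3 branches. Total: 1 + 3 = 4.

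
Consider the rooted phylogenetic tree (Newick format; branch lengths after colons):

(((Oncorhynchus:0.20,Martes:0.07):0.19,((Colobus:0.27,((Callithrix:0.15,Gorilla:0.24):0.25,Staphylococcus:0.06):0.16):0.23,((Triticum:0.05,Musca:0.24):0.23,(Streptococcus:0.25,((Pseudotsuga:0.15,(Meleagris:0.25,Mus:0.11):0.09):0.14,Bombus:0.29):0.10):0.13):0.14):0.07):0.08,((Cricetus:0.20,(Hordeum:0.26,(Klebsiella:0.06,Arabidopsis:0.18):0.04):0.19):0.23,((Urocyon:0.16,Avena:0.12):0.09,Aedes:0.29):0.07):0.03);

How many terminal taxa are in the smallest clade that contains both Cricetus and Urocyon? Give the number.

The MRCA of Cricetus and Urocyon is the node subtending ((Cricetus,(Hordeum,(Klebsiella,Arabidopsis))),((Urocyon,Avena),Aedes)).
That clade contains 7 terminal taxa: Aedes, Arabidopsis, Avena, Cricetus, Hordeum, Klebsiella, Urocyon.

7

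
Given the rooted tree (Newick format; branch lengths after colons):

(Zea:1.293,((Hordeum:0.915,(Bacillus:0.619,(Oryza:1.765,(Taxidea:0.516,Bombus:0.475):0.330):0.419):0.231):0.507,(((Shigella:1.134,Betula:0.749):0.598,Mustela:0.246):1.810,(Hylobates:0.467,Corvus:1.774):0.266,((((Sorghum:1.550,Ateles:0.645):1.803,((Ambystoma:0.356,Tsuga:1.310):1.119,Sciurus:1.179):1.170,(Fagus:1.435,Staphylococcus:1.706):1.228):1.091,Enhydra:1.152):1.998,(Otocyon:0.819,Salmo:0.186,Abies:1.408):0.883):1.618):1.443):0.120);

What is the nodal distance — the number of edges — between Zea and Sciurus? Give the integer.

The MRCA of Zea and Sciurus is the root of the tree.
From Zea up to that node: 1 branch. From Sciurus up to the same node: 7 branches. Total: 1 + 7 = 8.

8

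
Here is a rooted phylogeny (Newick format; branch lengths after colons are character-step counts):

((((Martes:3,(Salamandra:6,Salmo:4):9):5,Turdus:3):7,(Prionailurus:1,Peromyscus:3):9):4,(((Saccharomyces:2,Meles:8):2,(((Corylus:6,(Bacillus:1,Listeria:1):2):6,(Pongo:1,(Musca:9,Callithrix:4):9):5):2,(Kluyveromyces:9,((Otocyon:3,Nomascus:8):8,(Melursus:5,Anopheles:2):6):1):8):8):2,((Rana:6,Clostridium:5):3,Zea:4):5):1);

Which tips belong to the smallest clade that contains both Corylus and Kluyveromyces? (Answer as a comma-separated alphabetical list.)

Tracing Corylus: it sits inside (Corylus,(Bacillus,Listeria)).
Tracing Kluyveromyces: it sits inside (Kluyveromyces,((Otocyon,Nomascus),(Melursus,Anopheles))).
The smallest clade enclosing both is (((Corylus,(Bacillus,Listeria)),(Pongo,(Musca,Callithrix))),(Kluyveromyces,((Otocyon,Nomascus),(Melursus,Anopheles)))); the answer is its 11 terminal taxa in alphabetical order.

Anopheles, Bacillus, Callithrix, Corylus, Kluyveromyces, Listeria, Melursus, Musca, Nomascus, Otocyon, Pongo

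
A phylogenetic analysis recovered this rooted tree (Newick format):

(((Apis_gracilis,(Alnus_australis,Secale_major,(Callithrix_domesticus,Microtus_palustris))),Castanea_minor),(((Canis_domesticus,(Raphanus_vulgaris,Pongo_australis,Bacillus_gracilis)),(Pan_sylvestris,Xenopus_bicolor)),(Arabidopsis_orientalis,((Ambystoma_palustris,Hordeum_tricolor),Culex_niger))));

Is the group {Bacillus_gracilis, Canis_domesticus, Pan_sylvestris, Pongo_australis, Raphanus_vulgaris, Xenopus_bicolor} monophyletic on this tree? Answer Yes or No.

Yes

The most recent common ancestor of these taxa subtends ((Canis_domesticus,(Raphanus_vulgaris,Pongo_australis,Bacillus_gracilis)),(Pan_sylvestris,Xenopus_bicolor)).
That clade has exactly 6 tips — every listed taxon and nothing else — so the group is monophyletic.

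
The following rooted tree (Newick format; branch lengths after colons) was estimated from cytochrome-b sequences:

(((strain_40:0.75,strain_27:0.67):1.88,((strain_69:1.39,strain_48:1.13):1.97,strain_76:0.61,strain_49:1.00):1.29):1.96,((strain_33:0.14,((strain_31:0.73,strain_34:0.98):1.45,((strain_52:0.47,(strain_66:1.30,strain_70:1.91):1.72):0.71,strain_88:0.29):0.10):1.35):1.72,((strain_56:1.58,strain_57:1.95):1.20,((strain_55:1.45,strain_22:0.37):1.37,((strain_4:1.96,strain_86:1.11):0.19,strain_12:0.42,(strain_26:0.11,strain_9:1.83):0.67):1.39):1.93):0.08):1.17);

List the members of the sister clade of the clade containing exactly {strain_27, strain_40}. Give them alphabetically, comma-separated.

The clade containing exactly {strain_27, strain_40} attaches to the tree at the node subtending ((strain_40,strain_27),((strain_69,strain_48),strain_76,strain_49)).
The other lineage descending from that same node — the sister group — is ((strain_69,strain_48),strain_76,strain_49); its 4 tips in alphabetical order are the answer.

strain_48, strain_49, strain_69, strain_76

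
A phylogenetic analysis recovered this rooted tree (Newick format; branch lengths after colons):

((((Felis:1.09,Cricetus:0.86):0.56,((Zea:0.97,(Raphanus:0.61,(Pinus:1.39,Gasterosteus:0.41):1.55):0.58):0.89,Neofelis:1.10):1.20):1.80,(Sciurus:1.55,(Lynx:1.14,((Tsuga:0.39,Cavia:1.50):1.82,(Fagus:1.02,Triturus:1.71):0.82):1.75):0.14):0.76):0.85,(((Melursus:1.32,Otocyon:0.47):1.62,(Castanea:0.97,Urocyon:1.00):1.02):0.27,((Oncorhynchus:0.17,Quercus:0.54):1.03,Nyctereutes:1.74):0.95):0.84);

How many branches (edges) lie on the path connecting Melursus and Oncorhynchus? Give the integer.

6

The MRCA of Melursus and Oncorhynchus is the node subtending (((Melursus,Otocyon),(Castanea,Urocyon)),((Oncorhynchus,Quercus),Nyctereutes)).
From Melursus up to that node: 3 branches. From Oncorhynchus up to the same node: 3 branches. Total: 3 + 3 = 6.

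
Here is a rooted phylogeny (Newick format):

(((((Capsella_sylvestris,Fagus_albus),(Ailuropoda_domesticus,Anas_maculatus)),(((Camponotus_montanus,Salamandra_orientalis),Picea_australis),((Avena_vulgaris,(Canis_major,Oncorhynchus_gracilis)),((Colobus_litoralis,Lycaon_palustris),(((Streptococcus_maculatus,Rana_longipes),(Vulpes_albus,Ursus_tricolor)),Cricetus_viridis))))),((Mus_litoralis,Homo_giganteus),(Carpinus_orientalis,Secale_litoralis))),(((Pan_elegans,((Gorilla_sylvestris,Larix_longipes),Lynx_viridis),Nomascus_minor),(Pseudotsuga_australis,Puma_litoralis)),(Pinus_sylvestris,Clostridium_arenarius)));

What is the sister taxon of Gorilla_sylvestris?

Larix_longipes

Gorilla_sylvestris attaches to the tree at the node subtending (Gorilla_sylvestris,Larix_longipes).
The other lineage descending from that same node — the sister group — is the single tip Larix_longipes.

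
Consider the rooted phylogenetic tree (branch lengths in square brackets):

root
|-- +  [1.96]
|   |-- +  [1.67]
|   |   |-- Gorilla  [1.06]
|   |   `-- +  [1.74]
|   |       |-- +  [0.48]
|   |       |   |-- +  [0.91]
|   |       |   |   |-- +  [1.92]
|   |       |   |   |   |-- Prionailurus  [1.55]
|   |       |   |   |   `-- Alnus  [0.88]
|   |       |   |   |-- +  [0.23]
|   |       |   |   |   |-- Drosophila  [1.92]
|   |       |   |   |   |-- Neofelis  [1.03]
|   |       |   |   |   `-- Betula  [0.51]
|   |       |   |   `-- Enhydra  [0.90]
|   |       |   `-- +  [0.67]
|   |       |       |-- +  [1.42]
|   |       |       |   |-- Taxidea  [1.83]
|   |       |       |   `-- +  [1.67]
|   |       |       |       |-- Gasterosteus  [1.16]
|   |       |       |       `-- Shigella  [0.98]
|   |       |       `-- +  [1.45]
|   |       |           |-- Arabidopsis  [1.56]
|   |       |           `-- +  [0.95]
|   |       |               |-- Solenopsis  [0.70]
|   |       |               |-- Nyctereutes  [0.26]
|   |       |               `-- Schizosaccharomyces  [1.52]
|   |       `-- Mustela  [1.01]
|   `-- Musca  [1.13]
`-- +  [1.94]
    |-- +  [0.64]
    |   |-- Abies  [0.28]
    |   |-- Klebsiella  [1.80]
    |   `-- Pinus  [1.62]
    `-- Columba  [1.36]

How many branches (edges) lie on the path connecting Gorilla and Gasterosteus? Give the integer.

7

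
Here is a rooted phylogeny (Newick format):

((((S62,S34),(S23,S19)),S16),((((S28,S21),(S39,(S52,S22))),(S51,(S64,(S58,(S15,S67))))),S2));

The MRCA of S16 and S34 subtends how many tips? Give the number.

The MRCA of S16 and S34 is the node subtending (((S62,S34),(S23,S19)),S16).
That clade contains 5 terminal taxa: S16, S19, S23, S34, S62.

5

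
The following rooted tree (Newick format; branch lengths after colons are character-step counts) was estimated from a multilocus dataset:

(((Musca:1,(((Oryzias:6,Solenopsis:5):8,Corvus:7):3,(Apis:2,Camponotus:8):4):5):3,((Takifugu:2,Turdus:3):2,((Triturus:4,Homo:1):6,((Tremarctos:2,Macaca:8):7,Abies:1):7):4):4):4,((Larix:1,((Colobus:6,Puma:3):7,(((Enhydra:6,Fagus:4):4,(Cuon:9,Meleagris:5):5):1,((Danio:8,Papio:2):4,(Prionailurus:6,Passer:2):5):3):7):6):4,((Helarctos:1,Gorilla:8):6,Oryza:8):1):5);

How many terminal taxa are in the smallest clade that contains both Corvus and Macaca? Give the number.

The MRCA of Corvus and Macaca is the node subtending ((Musca,(((Oryzias,Solenopsis),Corvus),(Apis,Camponotus))),((Takifugu,Turdus),((Triturus,Homo),((Tremarctos,Macaca),Abies)))).
That clade contains 13 terminal taxa: Abies, Apis, Camponotus, Corvus, Homo, Macaca, Musca, Oryzias, Solenopsis, Takifugu, Tremarctos, Triturus, Turdus.

13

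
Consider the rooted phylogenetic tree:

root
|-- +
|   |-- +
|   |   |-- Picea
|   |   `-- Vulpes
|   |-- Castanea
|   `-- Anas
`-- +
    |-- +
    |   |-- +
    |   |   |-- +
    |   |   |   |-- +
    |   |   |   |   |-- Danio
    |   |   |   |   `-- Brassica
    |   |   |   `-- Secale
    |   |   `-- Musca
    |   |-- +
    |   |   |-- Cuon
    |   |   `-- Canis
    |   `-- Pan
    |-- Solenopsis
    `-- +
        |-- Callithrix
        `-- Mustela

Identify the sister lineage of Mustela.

Callithrix

Mustela attaches to the tree at the node subtending (Callithrix,Mustela).
The other lineage descending from that same node — the sister group — is the single tip Callithrix.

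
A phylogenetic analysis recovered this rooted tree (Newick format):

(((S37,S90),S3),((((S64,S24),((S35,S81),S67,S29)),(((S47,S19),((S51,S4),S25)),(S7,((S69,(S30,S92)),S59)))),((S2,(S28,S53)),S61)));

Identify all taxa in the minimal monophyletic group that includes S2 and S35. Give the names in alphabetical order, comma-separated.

S19, S2, S24, S25, S28, S29, S30, S35, S4, S47, S51, S53, S59, S61, S64, S67, S69, S7, S81, S92

Tracing S2: it sits inside (S2,(S28,S53)).
Tracing S35: it sits inside (S35,S81).
The smallest clade enclosing both is ((((S64,S24),((S35,S81),S67,S29)),(((S47,S19),((S51,S4),S25)),(S7,((S69,(S30,S92)),S59)))),((S2,(S28,S53)),S61)); the answer is its 20 terminal taxa in alphabetical order.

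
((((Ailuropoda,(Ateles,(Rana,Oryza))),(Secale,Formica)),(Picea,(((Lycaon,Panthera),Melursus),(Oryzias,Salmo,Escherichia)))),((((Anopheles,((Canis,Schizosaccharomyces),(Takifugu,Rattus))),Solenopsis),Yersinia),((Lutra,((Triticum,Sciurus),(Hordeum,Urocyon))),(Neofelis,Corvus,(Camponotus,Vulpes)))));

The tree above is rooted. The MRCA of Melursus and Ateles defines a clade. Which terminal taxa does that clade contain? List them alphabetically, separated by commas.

Tracing Melursus: it sits inside ((Lycaon,Panthera),Melursus).
Tracing Ateles: it sits inside (Ateles,(Rana,Oryza)).
The smallest clade enclosing both is (((Ailuropoda,(Ateles,(Rana,Oryza))),(Secale,Formica)),(Picea,(((Lycaon,Panthera),Melursus),(Oryzias,Salmo,Escherichia)))); the answer is its 13 terminal taxa in alphabetical order.

Ailuropoda, Ateles, Escherichia, Formica, Lycaon, Melursus, Oryza, Oryzias, Panthera, Picea, Rana, Salmo, Secale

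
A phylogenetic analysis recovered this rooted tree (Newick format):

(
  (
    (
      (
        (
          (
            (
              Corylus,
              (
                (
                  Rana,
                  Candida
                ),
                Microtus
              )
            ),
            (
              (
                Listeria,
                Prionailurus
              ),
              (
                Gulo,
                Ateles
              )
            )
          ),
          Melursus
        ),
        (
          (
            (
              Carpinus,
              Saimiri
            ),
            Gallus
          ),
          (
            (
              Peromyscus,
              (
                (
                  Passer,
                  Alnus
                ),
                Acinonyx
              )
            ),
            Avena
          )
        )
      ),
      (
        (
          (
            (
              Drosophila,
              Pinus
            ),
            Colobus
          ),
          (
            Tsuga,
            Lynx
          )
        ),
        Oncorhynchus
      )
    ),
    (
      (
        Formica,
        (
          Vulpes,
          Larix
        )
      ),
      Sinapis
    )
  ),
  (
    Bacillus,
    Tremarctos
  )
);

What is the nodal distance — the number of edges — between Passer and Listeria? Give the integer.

The MRCA of Passer and Listeria is the node subtending ((((Corylus,((Rana,Candida),Microtus)),((Listeria,Prionailurus),(Gulo,Ateles))),Melursus),(((Carpinus,Saimiri),Gallus),((Peromyscus,((Passer,Alnus),Acinonyx)),Avena))).
From Passer up to that node: 6 branches. From Listeria up to the same node: 5 branches. Total: 6 + 5 = 11.

11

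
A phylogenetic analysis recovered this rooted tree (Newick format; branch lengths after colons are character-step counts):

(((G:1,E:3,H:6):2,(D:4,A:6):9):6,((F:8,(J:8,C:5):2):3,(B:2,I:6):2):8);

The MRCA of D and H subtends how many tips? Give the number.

The MRCA of D and H is the node subtending ((G,E,H),(D,A)).
That clade contains 5 terminal taxa: A, D, E, G, H.

5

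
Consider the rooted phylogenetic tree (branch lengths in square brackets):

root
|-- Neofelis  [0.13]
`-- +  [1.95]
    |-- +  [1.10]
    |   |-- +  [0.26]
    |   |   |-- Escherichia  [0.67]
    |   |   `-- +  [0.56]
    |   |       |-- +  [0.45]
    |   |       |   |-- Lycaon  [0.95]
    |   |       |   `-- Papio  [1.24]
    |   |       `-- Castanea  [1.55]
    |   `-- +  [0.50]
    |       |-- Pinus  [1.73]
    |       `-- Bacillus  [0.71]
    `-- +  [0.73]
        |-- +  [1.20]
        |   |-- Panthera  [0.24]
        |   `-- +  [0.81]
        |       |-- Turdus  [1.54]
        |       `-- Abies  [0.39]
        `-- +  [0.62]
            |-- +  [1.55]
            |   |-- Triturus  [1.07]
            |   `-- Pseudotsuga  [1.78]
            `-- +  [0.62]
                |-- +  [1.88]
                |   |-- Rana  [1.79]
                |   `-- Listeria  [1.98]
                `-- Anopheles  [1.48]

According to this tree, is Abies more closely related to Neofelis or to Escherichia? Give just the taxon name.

Escherichia

The MRCA of Abies and Escherichia subtends (((Escherichia,((Lycaon,Papio),Castanea)),(Pinus,Bacillus)),((Panthera,(Turdus,Abies)),((Triturus,Pseudotsuga),((Rana,Listeria),Anopheles)))) (14 taxa).
The MRCA of Abies and Neofelis is the root, subtending the entire tree (15 taxa).
The first is nested inside the second, so Abies shares a more recent common ancestor with Escherichia.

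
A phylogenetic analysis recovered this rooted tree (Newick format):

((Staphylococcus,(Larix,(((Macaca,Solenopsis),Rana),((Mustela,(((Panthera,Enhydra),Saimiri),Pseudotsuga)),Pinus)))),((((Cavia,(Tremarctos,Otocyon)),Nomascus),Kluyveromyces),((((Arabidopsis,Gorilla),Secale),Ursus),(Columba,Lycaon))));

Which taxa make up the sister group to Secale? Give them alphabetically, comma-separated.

Arabidopsis, Gorilla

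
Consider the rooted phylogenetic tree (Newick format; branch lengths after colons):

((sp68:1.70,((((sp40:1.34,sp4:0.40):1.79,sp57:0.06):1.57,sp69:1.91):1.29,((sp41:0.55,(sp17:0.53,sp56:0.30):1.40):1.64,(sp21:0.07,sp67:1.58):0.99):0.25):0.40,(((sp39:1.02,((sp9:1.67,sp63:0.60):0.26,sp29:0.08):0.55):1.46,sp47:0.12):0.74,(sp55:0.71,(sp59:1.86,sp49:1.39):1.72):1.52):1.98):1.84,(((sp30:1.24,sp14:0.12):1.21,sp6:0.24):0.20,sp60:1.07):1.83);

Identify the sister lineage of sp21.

sp67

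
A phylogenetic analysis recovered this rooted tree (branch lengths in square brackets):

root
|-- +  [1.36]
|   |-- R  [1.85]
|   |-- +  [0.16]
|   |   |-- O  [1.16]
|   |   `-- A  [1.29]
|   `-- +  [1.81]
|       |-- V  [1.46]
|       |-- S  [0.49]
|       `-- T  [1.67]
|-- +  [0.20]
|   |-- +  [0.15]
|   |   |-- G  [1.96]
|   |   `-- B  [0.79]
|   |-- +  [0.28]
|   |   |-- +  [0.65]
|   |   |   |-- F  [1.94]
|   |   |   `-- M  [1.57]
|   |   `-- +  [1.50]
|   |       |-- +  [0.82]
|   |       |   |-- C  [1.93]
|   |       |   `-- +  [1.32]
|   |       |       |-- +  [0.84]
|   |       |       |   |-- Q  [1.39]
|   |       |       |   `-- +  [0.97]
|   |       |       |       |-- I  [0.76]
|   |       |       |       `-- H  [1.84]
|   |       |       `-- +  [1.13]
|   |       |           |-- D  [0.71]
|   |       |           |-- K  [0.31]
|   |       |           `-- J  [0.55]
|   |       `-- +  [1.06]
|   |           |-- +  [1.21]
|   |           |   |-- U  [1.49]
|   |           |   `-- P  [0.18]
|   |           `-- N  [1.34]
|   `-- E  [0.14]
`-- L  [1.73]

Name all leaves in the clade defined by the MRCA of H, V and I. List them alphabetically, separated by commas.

A, B, C, D, E, F, G, H, I, J, K, L, M, N, O, P, Q, R, S, T, U, V

Tracing H: it sits inside (I,H).
Tracing V: it sits inside (V,S,T).
Tracing I: it sits inside (I,H).
The smallest clade enclosing all 3 is the whole tree (their MRCA is the root), so the answer is all 22 tips in alphabetical order.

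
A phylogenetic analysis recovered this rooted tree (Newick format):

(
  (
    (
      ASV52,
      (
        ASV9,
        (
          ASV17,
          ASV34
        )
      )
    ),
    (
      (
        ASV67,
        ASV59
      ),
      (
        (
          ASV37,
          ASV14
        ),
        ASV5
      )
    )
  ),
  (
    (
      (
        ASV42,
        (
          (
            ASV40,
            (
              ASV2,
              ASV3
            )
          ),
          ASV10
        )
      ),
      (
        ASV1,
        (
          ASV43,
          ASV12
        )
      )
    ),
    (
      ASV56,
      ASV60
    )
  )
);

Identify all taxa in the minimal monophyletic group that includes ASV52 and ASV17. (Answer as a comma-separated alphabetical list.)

Tracing ASV52: it sits inside (ASV52,(ASV9,(ASV17,ASV34))).
Tracing ASV17: it sits inside (ASV17,ASV34).
The smallest clade enclosing both is (ASV52,(ASV9,(ASV17,ASV34))); the answer is its 4 terminal taxa in alphabetical order.

ASV17, ASV34, ASV52, ASV9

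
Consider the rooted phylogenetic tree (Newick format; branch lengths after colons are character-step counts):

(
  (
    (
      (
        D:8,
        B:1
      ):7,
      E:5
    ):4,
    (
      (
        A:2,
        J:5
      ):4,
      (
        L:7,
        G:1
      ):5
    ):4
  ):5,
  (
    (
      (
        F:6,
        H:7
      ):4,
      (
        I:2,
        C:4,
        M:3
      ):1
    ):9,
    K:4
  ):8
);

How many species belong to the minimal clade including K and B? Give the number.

The MRCA of K and B is the root, so the clade is the entire tree.
That clade contains 13 terminal taxa: A, B, C, D, E, F, G, H, I, J, K, L, M.

13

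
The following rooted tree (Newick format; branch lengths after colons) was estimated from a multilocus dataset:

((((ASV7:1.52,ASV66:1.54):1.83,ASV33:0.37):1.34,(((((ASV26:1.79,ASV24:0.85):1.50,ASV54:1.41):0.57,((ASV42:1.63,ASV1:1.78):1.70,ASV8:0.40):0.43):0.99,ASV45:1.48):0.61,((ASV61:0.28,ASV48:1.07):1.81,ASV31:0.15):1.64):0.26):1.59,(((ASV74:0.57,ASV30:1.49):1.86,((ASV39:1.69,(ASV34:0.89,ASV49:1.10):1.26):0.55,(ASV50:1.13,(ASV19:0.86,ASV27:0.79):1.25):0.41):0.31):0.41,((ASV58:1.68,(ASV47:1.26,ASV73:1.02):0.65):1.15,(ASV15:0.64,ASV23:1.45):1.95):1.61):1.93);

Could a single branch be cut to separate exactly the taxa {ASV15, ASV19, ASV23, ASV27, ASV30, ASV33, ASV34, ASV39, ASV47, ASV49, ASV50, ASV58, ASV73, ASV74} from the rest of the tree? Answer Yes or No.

No

The MRCA of the listed taxa is the root, so the smallest clade containing them is the whole tree.
That clade also contains ASV1, ASV24, ASV26, ASV31, ASV42, ASV45, ASV48, ASV54, ASV61, ASV66, ASV7, ASV8, which are not in the proposed group, so the group is not monophyletic.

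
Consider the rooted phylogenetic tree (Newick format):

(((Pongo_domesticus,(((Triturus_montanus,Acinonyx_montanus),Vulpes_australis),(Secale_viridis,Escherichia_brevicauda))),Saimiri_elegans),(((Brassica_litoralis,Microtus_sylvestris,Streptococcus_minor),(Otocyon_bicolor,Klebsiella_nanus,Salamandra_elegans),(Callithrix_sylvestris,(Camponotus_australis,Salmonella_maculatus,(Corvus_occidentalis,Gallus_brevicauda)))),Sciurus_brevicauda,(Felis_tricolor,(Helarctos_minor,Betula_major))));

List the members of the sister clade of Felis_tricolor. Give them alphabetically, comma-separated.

Betula_major, Helarctos_minor

Felis_tricolor attaches to the tree at the node subtending (Felis_tricolor,(Helarctos_minor,Betula_major)).
The other lineage descending from that same node — the sister group — is (Helarctos_minor,Betula_major); its 2 tips in alphabetical order are the answer.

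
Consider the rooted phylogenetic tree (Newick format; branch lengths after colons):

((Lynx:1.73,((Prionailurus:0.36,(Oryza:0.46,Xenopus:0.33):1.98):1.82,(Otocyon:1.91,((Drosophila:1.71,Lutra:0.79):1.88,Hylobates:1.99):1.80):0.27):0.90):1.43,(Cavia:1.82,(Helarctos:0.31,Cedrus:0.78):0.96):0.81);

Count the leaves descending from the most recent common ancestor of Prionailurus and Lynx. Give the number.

8

The MRCA of Prionailurus and Lynx is the node subtending (Lynx,((Prionailurus,(Oryza,Xenopus)),(Otocyon,((Drosophila,Lutra),Hylobates)))).
That clade contains 8 terminal taxa: Drosophila, Hylobates, Lutra, Lynx, Oryza, Otocyon, Prionailurus, Xenopus.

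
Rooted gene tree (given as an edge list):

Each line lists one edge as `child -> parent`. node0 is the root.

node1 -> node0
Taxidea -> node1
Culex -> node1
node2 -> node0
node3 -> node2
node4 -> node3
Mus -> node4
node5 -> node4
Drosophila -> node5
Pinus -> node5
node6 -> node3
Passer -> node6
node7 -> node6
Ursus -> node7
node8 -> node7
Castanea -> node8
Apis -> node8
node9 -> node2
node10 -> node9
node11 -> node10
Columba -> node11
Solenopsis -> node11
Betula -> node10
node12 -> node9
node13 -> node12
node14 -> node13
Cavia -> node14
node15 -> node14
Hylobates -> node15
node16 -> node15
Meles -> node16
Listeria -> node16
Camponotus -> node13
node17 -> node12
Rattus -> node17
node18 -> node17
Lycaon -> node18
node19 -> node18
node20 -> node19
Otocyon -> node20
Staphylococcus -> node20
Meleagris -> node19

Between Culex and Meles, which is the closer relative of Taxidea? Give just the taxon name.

Culex

The MRCA of Taxidea and Culex subtends (Taxidea,Culex) (2 taxa).
The MRCA of Taxidea and Meles is the root, subtending the entire tree (22 taxa).
The first is nested inside the second, so Taxidea shares a more recent common ancestor with Culex.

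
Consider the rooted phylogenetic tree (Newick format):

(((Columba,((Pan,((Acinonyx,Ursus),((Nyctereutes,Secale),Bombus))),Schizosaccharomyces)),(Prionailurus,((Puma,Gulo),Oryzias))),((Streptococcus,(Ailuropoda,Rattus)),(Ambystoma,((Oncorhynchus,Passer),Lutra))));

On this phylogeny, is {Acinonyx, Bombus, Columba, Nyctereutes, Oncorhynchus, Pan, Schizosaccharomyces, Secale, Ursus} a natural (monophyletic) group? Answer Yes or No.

No

The MRCA of the listed taxa is the root, so the smallest clade containing them is the whole tree.
That clade also contains Ailuropoda, Ambystoma, Gulo, Lutra, Oryzias, Passer, Prionailurus, Puma, Rattus, Streptococcus, which are not in the proposed group, so the group is not monophyletic.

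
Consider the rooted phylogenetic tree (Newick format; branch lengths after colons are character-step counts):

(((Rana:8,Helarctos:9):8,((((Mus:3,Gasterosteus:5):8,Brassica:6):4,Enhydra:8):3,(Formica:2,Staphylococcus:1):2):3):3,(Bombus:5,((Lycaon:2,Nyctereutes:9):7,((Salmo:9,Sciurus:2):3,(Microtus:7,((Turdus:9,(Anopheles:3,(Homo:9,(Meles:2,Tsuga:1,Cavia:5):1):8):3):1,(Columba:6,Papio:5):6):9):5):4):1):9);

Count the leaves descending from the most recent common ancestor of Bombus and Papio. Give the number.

14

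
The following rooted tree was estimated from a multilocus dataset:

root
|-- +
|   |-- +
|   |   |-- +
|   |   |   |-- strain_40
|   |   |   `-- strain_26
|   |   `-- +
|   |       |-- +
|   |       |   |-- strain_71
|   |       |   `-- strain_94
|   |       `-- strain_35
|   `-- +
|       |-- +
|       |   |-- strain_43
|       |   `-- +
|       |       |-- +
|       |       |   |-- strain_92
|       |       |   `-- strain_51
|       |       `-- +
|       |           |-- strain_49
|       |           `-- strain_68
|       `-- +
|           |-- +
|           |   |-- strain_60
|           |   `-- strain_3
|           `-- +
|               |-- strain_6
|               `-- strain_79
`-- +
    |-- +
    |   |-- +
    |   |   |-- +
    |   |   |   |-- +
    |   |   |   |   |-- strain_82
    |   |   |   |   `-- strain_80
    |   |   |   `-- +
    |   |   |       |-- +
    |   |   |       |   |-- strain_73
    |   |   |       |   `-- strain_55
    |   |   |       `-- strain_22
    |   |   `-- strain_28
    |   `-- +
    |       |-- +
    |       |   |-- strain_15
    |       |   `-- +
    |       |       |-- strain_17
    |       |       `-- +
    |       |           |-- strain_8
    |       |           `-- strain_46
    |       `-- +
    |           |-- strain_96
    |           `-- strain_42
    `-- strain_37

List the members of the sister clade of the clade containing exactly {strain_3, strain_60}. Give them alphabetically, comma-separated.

The clade containing exactly {strain_3, strain_60} attaches to the tree at the node subtending ((strain_60,strain_3),(strain_6,strain_79)).
The other lineage descending from that same node — the sister group — is (strain_6,strain_79); its 2 tips in alphabetical order are the answer.

strain_6, strain_79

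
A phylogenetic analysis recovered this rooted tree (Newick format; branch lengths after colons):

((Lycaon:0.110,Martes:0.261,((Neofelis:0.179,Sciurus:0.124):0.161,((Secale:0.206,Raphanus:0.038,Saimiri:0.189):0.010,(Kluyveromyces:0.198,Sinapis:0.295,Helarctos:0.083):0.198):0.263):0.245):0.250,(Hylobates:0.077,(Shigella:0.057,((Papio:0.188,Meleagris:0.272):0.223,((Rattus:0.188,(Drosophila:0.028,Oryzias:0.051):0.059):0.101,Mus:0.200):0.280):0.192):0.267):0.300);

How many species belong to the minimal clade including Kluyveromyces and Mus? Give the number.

18

The MRCA of Kluyveromyces and Mus is the root, so the clade is the entire tree.
That clade contains 18 terminal taxa: Drosophila, Helarctos, Hylobates, Kluyveromyces, Lycaon, Martes, Meleagris, Mus, Neofelis, Oryzias, Papio, Raphanus, Rattus, Saimiri, Sciurus, Secale, Shigella, Sinapis.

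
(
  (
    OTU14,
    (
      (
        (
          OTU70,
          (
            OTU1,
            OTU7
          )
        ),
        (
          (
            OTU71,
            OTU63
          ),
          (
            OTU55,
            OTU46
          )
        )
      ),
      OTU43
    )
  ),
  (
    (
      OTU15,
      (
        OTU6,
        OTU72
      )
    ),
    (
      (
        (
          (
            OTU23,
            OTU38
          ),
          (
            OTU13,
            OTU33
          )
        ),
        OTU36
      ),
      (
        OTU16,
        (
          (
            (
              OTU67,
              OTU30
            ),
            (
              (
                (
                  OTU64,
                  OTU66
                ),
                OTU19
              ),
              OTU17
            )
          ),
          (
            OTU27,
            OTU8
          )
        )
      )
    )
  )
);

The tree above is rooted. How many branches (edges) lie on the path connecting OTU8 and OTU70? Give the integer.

11

The MRCA of OTU8 and OTU70 is the root of the tree.
From OTU8 up to that node: 6 branches. From OTU70 up to the same node: 5 branches. Total: 6 + 5 = 11.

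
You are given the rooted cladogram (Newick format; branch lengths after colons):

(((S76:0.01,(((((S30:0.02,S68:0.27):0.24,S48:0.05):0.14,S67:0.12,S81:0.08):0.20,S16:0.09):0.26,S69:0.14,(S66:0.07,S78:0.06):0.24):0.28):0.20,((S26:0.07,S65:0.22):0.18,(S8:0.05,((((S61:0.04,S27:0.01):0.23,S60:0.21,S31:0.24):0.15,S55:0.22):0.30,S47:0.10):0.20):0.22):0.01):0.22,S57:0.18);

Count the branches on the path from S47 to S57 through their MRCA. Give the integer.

6

The MRCA of S47 and S57 is the root of the tree.
From S47 up to that node: 5 branches. From S57 up to the same node: 1 branch. Total: 5 + 1 = 6.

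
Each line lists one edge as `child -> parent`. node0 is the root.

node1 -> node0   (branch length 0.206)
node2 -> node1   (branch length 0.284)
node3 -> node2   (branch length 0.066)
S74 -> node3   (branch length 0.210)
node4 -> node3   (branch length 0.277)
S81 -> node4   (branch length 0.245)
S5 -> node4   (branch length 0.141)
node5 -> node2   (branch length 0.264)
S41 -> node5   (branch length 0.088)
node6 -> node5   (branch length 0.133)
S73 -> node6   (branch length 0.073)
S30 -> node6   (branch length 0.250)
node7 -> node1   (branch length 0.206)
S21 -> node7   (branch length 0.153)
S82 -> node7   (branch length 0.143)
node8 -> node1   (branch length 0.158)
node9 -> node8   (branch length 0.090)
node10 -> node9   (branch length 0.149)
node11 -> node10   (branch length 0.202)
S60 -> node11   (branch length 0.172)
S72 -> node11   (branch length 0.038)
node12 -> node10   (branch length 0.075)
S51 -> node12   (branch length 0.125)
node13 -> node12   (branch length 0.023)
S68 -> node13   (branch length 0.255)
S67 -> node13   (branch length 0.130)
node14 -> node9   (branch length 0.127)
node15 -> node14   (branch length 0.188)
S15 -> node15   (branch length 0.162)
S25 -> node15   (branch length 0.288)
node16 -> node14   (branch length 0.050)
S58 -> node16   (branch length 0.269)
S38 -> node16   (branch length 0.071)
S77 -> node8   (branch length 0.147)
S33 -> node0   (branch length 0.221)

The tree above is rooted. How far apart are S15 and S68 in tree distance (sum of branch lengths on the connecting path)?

0.979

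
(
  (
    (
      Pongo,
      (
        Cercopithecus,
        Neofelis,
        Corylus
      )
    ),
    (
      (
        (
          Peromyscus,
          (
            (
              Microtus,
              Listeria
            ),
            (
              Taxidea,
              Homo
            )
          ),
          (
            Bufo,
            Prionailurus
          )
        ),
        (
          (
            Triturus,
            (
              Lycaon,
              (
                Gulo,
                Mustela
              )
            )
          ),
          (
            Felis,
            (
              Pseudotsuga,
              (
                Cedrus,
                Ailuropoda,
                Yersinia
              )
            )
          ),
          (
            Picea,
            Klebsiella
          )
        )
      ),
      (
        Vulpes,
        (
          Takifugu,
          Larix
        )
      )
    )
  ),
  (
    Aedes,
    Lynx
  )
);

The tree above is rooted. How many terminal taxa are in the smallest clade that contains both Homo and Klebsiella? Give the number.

The MRCA of Homo and Klebsiella is the node subtending ((Peromyscus,((Microtus,Listeria),(Taxidea,Homo)),(Bufo,Prionailurus)),((Triturus,(Lycaon,(Gulo,Mustela))),(Felis,(Pseudotsuga,(Cedrus,Ailuropoda,Yersinia))),(Picea,Klebsiella))).
That clade contains 18 terminal taxa: Ailuropoda, Bufo, Cedrus, Felis, Gulo, Homo, Klebsiella, Listeria, Lycaon, Microtus, Mustela, Peromyscus, Picea, Prionailurus, Pseudotsuga, Taxidea, Triturus, Yersinia.

18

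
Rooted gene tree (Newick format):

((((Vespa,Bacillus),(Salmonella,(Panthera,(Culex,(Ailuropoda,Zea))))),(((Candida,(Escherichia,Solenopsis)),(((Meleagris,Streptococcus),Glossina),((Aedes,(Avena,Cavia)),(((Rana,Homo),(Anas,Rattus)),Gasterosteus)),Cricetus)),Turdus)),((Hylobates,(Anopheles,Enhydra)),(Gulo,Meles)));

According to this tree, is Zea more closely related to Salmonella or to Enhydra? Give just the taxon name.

The MRCA of Zea and Salmonella subtends (Salmonella,(Panthera,(Culex,(Ailuropoda,Zea)))) (5 taxa).
The MRCA of Zea and Enhydra is the root, subtending the entire tree (28 taxa).
The first is nested inside the second, so Zea shares a more recent common ancestor with Salmonella.

Salmonella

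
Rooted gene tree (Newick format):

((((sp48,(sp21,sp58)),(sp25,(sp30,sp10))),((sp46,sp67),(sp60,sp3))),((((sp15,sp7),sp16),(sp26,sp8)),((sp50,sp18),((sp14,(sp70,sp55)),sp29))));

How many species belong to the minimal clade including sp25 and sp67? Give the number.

10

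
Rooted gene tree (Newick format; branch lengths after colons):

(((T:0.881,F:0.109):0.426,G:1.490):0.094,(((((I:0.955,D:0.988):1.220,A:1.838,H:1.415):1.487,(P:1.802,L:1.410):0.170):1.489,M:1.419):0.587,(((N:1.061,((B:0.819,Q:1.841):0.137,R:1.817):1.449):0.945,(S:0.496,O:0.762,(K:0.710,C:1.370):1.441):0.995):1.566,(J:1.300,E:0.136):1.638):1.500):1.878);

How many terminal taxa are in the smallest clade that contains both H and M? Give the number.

The MRCA of H and M is the node subtending ((((I,D),A,H),(P,L)),M).
That clade contains 7 terminal taxa: A, D, H, I, L, M, P.

7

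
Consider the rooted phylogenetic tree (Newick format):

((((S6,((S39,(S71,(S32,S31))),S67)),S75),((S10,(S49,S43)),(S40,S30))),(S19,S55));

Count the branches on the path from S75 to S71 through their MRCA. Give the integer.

The MRCA of S75 and S71 is the node subtending ((S6,((S39,(S71,(S32,S31))),S67)),S75).
From S75 up to that node: 1 branch. From S71 up to the same node: 5 branches. Total: 1 + 5 = 6.

6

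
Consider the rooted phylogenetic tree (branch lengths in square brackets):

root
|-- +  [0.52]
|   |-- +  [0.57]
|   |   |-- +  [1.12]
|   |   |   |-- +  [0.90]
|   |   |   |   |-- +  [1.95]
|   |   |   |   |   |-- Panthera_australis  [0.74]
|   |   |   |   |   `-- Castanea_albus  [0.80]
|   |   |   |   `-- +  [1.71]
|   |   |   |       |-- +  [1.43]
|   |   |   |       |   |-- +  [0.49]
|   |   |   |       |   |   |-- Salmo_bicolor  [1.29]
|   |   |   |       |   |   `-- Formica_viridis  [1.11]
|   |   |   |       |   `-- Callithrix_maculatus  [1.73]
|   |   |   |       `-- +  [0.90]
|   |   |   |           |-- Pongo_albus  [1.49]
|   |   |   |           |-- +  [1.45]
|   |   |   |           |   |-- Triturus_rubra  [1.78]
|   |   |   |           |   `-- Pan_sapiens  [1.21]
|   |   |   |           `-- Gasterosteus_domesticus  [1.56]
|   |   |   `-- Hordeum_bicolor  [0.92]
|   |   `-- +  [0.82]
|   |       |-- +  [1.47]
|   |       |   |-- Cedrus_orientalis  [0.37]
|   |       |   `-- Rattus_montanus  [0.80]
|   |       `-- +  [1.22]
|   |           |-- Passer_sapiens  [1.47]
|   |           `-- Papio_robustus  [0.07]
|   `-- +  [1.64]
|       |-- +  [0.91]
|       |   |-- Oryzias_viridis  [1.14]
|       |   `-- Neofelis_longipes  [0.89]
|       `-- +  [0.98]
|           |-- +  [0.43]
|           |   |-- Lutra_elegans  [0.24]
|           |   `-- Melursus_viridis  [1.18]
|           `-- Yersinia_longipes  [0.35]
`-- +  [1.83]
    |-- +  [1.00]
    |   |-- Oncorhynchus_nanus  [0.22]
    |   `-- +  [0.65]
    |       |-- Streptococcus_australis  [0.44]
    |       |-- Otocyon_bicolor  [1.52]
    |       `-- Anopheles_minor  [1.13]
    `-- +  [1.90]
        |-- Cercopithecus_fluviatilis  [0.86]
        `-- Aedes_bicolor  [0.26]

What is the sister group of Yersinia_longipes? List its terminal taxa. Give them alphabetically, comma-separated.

Yersinia_longipes attaches to the tree at the node subtending ((Lutra_elegans,Melursus_viridis),Yersinia_longipes).
The other lineage descending from that same node — the sister group — is (Lutra_elegans,Melursus_viridis); its 2 tips in alphabetical order are the answer.

Lutra_elegans, Melursus_viridis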